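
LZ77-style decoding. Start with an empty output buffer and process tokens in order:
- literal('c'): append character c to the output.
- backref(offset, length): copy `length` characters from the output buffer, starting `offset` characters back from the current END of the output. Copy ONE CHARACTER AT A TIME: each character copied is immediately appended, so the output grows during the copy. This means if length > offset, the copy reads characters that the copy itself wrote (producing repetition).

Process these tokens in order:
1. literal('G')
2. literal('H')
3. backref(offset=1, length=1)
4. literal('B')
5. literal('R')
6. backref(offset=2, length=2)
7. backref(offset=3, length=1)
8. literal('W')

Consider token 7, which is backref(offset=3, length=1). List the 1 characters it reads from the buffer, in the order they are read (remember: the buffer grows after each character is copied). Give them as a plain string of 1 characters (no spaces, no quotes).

Token 1: literal('G'). Output: "G"
Token 2: literal('H'). Output: "GH"
Token 3: backref(off=1, len=1). Copied 'H' from pos 1. Output: "GHH"
Token 4: literal('B'). Output: "GHHB"
Token 5: literal('R'). Output: "GHHBR"
Token 6: backref(off=2, len=2). Copied 'BR' from pos 3. Output: "GHHBRBR"
Token 7: backref(off=3, len=1). Buffer before: "GHHBRBR" (len 7)
  byte 1: read out[4]='R', append. Buffer now: "GHHBRBRR"

Answer: R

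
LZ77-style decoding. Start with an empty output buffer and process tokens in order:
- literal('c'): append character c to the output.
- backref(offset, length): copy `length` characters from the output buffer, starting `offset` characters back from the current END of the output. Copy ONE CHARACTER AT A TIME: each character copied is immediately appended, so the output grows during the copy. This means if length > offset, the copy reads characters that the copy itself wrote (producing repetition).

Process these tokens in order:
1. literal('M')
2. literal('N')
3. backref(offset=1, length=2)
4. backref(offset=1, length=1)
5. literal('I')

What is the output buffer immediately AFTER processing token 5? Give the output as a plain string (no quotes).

Token 1: literal('M'). Output: "M"
Token 2: literal('N'). Output: "MN"
Token 3: backref(off=1, len=2) (overlapping!). Copied 'NN' from pos 1. Output: "MNNN"
Token 4: backref(off=1, len=1). Copied 'N' from pos 3. Output: "MNNNN"
Token 5: literal('I'). Output: "MNNNNI"

Answer: MNNNNI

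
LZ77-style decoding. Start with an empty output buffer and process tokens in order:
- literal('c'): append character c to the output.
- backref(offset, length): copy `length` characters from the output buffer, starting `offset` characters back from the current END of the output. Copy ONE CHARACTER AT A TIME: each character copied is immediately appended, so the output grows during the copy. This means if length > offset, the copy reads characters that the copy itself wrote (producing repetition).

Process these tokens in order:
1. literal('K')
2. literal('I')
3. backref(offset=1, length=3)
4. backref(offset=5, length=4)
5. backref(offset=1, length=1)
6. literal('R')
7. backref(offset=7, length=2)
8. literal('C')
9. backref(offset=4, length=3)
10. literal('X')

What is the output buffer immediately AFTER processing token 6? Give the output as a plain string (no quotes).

Token 1: literal('K'). Output: "K"
Token 2: literal('I'). Output: "KI"
Token 3: backref(off=1, len=3) (overlapping!). Copied 'III' from pos 1. Output: "KIIII"
Token 4: backref(off=5, len=4). Copied 'KIII' from pos 0. Output: "KIIIIKIII"
Token 5: backref(off=1, len=1). Copied 'I' from pos 8. Output: "KIIIIKIIII"
Token 6: literal('R'). Output: "KIIIIKIIIIR"

Answer: KIIIIKIIIIR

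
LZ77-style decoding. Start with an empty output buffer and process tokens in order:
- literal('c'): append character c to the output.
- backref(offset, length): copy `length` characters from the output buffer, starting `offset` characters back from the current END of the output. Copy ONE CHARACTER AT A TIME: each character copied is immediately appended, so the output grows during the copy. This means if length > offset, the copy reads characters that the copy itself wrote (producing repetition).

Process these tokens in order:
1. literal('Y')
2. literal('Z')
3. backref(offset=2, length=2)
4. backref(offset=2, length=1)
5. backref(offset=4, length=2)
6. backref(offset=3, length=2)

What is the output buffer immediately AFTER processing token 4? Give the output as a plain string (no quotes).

Token 1: literal('Y'). Output: "Y"
Token 2: literal('Z'). Output: "YZ"
Token 3: backref(off=2, len=2). Copied 'YZ' from pos 0. Output: "YZYZ"
Token 4: backref(off=2, len=1). Copied 'Y' from pos 2. Output: "YZYZY"

Answer: YZYZY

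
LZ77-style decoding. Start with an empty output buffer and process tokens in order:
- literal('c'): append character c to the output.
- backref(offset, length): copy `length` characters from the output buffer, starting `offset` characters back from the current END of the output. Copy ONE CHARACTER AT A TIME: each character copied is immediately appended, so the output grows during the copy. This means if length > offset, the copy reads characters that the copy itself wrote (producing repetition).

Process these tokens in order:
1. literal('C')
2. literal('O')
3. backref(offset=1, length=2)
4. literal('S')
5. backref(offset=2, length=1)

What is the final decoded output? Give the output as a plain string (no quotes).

Token 1: literal('C'). Output: "C"
Token 2: literal('O'). Output: "CO"
Token 3: backref(off=1, len=2) (overlapping!). Copied 'OO' from pos 1. Output: "COOO"
Token 4: literal('S'). Output: "COOOS"
Token 5: backref(off=2, len=1). Copied 'O' from pos 3. Output: "COOOSO"

Answer: COOOSO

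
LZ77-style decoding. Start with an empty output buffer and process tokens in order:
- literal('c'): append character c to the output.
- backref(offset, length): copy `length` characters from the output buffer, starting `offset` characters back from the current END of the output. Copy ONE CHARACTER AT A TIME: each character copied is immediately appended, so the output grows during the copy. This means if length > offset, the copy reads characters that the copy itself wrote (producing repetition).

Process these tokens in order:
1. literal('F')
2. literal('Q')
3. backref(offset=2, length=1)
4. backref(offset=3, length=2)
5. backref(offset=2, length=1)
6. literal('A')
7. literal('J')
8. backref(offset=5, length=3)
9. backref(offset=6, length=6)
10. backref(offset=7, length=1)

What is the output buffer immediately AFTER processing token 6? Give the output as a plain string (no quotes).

Token 1: literal('F'). Output: "F"
Token 2: literal('Q'). Output: "FQ"
Token 3: backref(off=2, len=1). Copied 'F' from pos 0. Output: "FQF"
Token 4: backref(off=3, len=2). Copied 'FQ' from pos 0. Output: "FQFFQ"
Token 5: backref(off=2, len=1). Copied 'F' from pos 3. Output: "FQFFQF"
Token 6: literal('A'). Output: "FQFFQFA"

Answer: FQFFQFA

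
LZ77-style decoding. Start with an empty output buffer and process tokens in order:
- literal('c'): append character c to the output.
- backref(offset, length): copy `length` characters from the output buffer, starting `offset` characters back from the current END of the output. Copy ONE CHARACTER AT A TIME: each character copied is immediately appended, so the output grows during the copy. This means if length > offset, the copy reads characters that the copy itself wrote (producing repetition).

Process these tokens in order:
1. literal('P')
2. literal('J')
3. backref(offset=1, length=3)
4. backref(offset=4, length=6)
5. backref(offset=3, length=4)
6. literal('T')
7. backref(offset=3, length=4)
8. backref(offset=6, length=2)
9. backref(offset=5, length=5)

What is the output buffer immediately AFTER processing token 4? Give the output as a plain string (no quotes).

Token 1: literal('P'). Output: "P"
Token 2: literal('J'). Output: "PJ"
Token 3: backref(off=1, len=3) (overlapping!). Copied 'JJJ' from pos 1. Output: "PJJJJ"
Token 4: backref(off=4, len=6) (overlapping!). Copied 'JJJJJJ' from pos 1. Output: "PJJJJJJJJJJ"

Answer: PJJJJJJJJJJ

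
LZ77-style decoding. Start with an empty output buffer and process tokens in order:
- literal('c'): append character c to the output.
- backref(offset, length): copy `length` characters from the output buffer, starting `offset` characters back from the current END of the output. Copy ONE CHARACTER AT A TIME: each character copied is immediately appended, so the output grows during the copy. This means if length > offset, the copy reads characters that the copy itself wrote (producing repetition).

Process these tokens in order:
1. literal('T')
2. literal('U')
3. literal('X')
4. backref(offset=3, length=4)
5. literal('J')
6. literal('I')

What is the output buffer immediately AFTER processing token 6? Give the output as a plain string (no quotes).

Answer: TUXTUXTJI

Derivation:
Token 1: literal('T'). Output: "T"
Token 2: literal('U'). Output: "TU"
Token 3: literal('X'). Output: "TUX"
Token 4: backref(off=3, len=4) (overlapping!). Copied 'TUXT' from pos 0. Output: "TUXTUXT"
Token 5: literal('J'). Output: "TUXTUXTJ"
Token 6: literal('I'). Output: "TUXTUXTJI"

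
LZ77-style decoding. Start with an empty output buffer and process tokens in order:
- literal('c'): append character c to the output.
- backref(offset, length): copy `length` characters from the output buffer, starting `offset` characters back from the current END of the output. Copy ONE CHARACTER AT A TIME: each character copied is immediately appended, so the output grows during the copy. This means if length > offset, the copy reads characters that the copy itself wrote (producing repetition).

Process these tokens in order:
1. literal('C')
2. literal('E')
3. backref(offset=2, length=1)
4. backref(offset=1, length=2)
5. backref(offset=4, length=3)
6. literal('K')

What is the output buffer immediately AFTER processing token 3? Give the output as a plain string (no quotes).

Answer: CEC

Derivation:
Token 1: literal('C'). Output: "C"
Token 2: literal('E'). Output: "CE"
Token 3: backref(off=2, len=1). Copied 'C' from pos 0. Output: "CEC"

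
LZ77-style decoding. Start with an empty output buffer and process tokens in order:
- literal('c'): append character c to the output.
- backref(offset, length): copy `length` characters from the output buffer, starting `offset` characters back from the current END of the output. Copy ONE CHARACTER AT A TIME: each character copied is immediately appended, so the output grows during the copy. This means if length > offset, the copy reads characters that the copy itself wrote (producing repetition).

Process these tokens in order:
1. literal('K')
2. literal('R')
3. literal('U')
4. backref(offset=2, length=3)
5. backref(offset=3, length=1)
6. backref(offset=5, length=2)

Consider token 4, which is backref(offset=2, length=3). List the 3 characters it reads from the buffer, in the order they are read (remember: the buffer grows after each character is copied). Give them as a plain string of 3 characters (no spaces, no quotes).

Token 1: literal('K'). Output: "K"
Token 2: literal('R'). Output: "KR"
Token 3: literal('U'). Output: "KRU"
Token 4: backref(off=2, len=3). Buffer before: "KRU" (len 3)
  byte 1: read out[1]='R', append. Buffer now: "KRUR"
  byte 2: read out[2]='U', append. Buffer now: "KRURU"
  byte 3: read out[3]='R', append. Buffer now: "KRURUR"

Answer: RUR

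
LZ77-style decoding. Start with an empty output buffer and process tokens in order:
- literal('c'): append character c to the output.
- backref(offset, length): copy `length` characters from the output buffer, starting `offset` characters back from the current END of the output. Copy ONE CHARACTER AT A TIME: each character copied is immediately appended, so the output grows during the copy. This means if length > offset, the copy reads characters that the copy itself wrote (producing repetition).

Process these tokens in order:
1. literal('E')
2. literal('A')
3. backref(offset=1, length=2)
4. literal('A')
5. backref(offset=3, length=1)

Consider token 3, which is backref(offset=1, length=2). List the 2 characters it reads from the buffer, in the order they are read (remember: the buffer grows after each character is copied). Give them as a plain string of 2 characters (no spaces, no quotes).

Answer: AA

Derivation:
Token 1: literal('E'). Output: "E"
Token 2: literal('A'). Output: "EA"
Token 3: backref(off=1, len=2). Buffer before: "EA" (len 2)
  byte 1: read out[1]='A', append. Buffer now: "EAA"
  byte 2: read out[2]='A', append. Buffer now: "EAAA"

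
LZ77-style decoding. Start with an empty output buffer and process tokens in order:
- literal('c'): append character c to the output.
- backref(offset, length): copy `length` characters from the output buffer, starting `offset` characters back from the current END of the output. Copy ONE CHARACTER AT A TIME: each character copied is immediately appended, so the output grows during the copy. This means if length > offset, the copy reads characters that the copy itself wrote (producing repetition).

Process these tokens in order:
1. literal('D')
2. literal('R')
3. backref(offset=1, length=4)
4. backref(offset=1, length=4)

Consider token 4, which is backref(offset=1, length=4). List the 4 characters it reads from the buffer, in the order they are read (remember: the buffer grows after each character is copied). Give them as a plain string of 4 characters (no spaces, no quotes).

Answer: RRRR

Derivation:
Token 1: literal('D'). Output: "D"
Token 2: literal('R'). Output: "DR"
Token 3: backref(off=1, len=4) (overlapping!). Copied 'RRRR' from pos 1. Output: "DRRRRR"
Token 4: backref(off=1, len=4). Buffer before: "DRRRRR" (len 6)
  byte 1: read out[5]='R', append. Buffer now: "DRRRRRR"
  byte 2: read out[6]='R', append. Buffer now: "DRRRRRRR"
  byte 3: read out[7]='R', append. Buffer now: "DRRRRRRRR"
  byte 4: read out[8]='R', append. Buffer now: "DRRRRRRRRR"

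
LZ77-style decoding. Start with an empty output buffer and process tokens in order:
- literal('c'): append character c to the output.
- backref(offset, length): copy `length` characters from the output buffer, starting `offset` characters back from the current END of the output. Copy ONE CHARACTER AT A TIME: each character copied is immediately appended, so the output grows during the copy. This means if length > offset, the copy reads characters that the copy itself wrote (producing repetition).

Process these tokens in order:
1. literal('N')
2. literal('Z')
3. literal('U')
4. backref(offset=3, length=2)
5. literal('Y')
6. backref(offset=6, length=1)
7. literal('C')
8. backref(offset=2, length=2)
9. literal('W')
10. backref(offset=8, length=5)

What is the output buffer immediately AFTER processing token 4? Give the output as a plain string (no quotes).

Answer: NZUNZ

Derivation:
Token 1: literal('N'). Output: "N"
Token 2: literal('Z'). Output: "NZ"
Token 3: literal('U'). Output: "NZU"
Token 4: backref(off=3, len=2). Copied 'NZ' from pos 0. Output: "NZUNZ"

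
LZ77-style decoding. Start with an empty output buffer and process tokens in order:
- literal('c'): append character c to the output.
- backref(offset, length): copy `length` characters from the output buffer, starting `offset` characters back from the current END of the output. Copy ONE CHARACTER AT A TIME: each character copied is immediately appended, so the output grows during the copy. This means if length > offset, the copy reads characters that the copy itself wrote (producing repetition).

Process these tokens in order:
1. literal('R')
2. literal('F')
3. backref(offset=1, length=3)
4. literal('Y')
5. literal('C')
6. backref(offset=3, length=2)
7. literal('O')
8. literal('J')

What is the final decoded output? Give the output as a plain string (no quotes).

Token 1: literal('R'). Output: "R"
Token 2: literal('F'). Output: "RF"
Token 3: backref(off=1, len=3) (overlapping!). Copied 'FFF' from pos 1. Output: "RFFFF"
Token 4: literal('Y'). Output: "RFFFFY"
Token 5: literal('C'). Output: "RFFFFYC"
Token 6: backref(off=3, len=2). Copied 'FY' from pos 4. Output: "RFFFFYCFY"
Token 7: literal('O'). Output: "RFFFFYCFYO"
Token 8: literal('J'). Output: "RFFFFYCFYOJ"

Answer: RFFFFYCFYOJ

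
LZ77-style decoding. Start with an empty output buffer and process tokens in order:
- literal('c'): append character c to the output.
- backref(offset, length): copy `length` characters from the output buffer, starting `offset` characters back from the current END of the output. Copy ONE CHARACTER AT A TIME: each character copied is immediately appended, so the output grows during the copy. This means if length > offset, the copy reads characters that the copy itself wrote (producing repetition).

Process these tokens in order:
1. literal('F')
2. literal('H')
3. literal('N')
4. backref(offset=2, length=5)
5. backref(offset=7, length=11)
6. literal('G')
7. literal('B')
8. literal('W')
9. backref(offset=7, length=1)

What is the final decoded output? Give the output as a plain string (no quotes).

Answer: FHNHNHNHHNHNHNHHNHNGBWH

Derivation:
Token 1: literal('F'). Output: "F"
Token 2: literal('H'). Output: "FH"
Token 3: literal('N'). Output: "FHN"
Token 4: backref(off=2, len=5) (overlapping!). Copied 'HNHNH' from pos 1. Output: "FHNHNHNH"
Token 5: backref(off=7, len=11) (overlapping!). Copied 'HNHNHNHHNHN' from pos 1. Output: "FHNHNHNHHNHNHNHHNHN"
Token 6: literal('G'). Output: "FHNHNHNHHNHNHNHHNHNG"
Token 7: literal('B'). Output: "FHNHNHNHHNHNHNHHNHNGB"
Token 8: literal('W'). Output: "FHNHNHNHHNHNHNHHNHNGBW"
Token 9: backref(off=7, len=1). Copied 'H' from pos 15. Output: "FHNHNHNHHNHNHNHHNHNGBWH"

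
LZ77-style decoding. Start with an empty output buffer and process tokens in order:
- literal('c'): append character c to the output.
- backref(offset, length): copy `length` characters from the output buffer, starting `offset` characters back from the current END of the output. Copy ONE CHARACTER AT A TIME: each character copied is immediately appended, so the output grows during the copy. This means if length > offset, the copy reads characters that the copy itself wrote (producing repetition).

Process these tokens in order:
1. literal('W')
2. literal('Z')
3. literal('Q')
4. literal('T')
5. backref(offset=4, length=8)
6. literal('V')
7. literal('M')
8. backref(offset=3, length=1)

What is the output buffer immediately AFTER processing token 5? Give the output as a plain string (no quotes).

Answer: WZQTWZQTWZQT

Derivation:
Token 1: literal('W'). Output: "W"
Token 2: literal('Z'). Output: "WZ"
Token 3: literal('Q'). Output: "WZQ"
Token 4: literal('T'). Output: "WZQT"
Token 5: backref(off=4, len=8) (overlapping!). Copied 'WZQTWZQT' from pos 0. Output: "WZQTWZQTWZQT"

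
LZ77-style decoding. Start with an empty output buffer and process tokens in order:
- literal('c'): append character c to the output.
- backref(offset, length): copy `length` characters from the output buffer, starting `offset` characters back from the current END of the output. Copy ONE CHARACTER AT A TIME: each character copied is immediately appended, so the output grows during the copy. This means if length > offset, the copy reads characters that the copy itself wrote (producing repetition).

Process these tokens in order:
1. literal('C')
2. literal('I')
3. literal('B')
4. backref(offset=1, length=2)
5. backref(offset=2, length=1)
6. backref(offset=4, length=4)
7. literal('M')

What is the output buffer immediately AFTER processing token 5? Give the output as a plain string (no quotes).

Answer: CIBBBB

Derivation:
Token 1: literal('C'). Output: "C"
Token 2: literal('I'). Output: "CI"
Token 3: literal('B'). Output: "CIB"
Token 4: backref(off=1, len=2) (overlapping!). Copied 'BB' from pos 2. Output: "CIBBB"
Token 5: backref(off=2, len=1). Copied 'B' from pos 3. Output: "CIBBBB"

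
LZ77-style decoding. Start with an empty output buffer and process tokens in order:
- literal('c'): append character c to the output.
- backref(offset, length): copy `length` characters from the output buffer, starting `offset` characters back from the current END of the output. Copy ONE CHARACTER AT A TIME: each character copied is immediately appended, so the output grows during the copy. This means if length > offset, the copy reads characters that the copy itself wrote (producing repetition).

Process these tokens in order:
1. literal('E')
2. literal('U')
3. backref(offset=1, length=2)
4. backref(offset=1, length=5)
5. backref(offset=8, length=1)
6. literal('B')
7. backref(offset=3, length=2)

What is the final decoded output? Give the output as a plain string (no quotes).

Token 1: literal('E'). Output: "E"
Token 2: literal('U'). Output: "EU"
Token 3: backref(off=1, len=2) (overlapping!). Copied 'UU' from pos 1. Output: "EUUU"
Token 4: backref(off=1, len=5) (overlapping!). Copied 'UUUUU' from pos 3. Output: "EUUUUUUUU"
Token 5: backref(off=8, len=1). Copied 'U' from pos 1. Output: "EUUUUUUUUU"
Token 6: literal('B'). Output: "EUUUUUUUUUB"
Token 7: backref(off=3, len=2). Copied 'UU' from pos 8. Output: "EUUUUUUUUUBUU"

Answer: EUUUUUUUUUBUU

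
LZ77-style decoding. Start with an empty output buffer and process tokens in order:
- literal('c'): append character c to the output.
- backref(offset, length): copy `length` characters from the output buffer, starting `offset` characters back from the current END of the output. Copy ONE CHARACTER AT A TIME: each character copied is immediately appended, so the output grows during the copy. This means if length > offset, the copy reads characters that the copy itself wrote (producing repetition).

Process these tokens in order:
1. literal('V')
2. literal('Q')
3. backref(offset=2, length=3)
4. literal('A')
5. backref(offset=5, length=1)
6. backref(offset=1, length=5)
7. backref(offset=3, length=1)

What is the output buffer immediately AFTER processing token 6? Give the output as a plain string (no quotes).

Answer: VQVQVAQQQQQQ

Derivation:
Token 1: literal('V'). Output: "V"
Token 2: literal('Q'). Output: "VQ"
Token 3: backref(off=2, len=3) (overlapping!). Copied 'VQV' from pos 0. Output: "VQVQV"
Token 4: literal('A'). Output: "VQVQVA"
Token 5: backref(off=5, len=1). Copied 'Q' from pos 1. Output: "VQVQVAQ"
Token 6: backref(off=1, len=5) (overlapping!). Copied 'QQQQQ' from pos 6. Output: "VQVQVAQQQQQQ"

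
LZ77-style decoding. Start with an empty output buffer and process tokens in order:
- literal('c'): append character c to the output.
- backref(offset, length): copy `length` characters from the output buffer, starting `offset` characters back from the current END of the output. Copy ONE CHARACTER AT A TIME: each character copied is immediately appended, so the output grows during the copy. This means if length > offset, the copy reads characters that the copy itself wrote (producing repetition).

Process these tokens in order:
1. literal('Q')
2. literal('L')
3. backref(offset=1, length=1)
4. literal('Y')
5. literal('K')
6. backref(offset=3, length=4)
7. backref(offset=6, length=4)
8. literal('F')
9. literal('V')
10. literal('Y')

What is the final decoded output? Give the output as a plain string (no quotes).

Token 1: literal('Q'). Output: "Q"
Token 2: literal('L'). Output: "QL"
Token 3: backref(off=1, len=1). Copied 'L' from pos 1. Output: "QLL"
Token 4: literal('Y'). Output: "QLLY"
Token 5: literal('K'). Output: "QLLYK"
Token 6: backref(off=3, len=4) (overlapping!). Copied 'LYKL' from pos 2. Output: "QLLYKLYKL"
Token 7: backref(off=6, len=4). Copied 'YKLY' from pos 3. Output: "QLLYKLYKLYKLY"
Token 8: literal('F'). Output: "QLLYKLYKLYKLYF"
Token 9: literal('V'). Output: "QLLYKLYKLYKLYFV"
Token 10: literal('Y'). Output: "QLLYKLYKLYKLYFVY"

Answer: QLLYKLYKLYKLYFVY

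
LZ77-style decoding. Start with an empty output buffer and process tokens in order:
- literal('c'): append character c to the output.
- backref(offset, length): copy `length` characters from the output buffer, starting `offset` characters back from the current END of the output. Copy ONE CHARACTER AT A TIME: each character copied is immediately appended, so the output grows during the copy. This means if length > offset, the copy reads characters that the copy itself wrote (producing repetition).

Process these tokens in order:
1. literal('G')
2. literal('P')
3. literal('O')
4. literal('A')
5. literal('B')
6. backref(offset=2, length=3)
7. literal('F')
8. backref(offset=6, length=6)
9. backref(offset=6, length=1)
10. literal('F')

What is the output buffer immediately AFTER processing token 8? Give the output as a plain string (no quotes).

Token 1: literal('G'). Output: "G"
Token 2: literal('P'). Output: "GP"
Token 3: literal('O'). Output: "GPO"
Token 4: literal('A'). Output: "GPOA"
Token 5: literal('B'). Output: "GPOAB"
Token 6: backref(off=2, len=3) (overlapping!). Copied 'ABA' from pos 3. Output: "GPOABABA"
Token 7: literal('F'). Output: "GPOABABAF"
Token 8: backref(off=6, len=6). Copied 'ABABAF' from pos 3. Output: "GPOABABAFABABAF"

Answer: GPOABABAFABABAF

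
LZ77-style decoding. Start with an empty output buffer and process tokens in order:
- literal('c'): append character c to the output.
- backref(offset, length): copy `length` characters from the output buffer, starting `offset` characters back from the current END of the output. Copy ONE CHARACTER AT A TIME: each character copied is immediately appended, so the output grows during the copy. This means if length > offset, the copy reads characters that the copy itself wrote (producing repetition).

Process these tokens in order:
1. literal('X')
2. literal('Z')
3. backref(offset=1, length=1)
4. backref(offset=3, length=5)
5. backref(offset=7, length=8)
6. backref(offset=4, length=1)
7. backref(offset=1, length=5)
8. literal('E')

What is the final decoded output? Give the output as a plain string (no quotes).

Answer: XZZXZZXZZZXZZXZZZZZZZZE

Derivation:
Token 1: literal('X'). Output: "X"
Token 2: literal('Z'). Output: "XZ"
Token 3: backref(off=1, len=1). Copied 'Z' from pos 1. Output: "XZZ"
Token 4: backref(off=3, len=5) (overlapping!). Copied 'XZZXZ' from pos 0. Output: "XZZXZZXZ"
Token 5: backref(off=7, len=8) (overlapping!). Copied 'ZZXZZXZZ' from pos 1. Output: "XZZXZZXZZZXZZXZZ"
Token 6: backref(off=4, len=1). Copied 'Z' from pos 12. Output: "XZZXZZXZZZXZZXZZZ"
Token 7: backref(off=1, len=5) (overlapping!). Copied 'ZZZZZ' from pos 16. Output: "XZZXZZXZZZXZZXZZZZZZZZ"
Token 8: literal('E'). Output: "XZZXZZXZZZXZZXZZZZZZZZE"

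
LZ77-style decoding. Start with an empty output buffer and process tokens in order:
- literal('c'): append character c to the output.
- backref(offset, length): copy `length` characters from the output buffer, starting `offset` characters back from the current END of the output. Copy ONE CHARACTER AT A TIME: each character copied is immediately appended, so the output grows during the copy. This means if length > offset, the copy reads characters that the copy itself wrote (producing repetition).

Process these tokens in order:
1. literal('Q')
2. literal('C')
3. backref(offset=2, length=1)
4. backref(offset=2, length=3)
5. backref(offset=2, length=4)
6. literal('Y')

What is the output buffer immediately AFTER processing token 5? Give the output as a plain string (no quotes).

Token 1: literal('Q'). Output: "Q"
Token 2: literal('C'). Output: "QC"
Token 3: backref(off=2, len=1). Copied 'Q' from pos 0. Output: "QCQ"
Token 4: backref(off=2, len=3) (overlapping!). Copied 'CQC' from pos 1. Output: "QCQCQC"
Token 5: backref(off=2, len=4) (overlapping!). Copied 'QCQC' from pos 4. Output: "QCQCQCQCQC"

Answer: QCQCQCQCQC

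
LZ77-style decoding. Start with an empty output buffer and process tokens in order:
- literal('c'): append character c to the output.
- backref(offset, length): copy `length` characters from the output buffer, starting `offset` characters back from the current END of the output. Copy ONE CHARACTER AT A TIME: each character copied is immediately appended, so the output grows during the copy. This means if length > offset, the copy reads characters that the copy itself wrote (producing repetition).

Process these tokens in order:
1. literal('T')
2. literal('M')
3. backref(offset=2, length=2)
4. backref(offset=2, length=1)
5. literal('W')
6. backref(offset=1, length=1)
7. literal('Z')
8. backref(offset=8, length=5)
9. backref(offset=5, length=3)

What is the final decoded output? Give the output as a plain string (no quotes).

Answer: TMTMTWWZTMTMTTMT

Derivation:
Token 1: literal('T'). Output: "T"
Token 2: literal('M'). Output: "TM"
Token 3: backref(off=2, len=2). Copied 'TM' from pos 0. Output: "TMTM"
Token 4: backref(off=2, len=1). Copied 'T' from pos 2. Output: "TMTMT"
Token 5: literal('W'). Output: "TMTMTW"
Token 6: backref(off=1, len=1). Copied 'W' from pos 5. Output: "TMTMTWW"
Token 7: literal('Z'). Output: "TMTMTWWZ"
Token 8: backref(off=8, len=5). Copied 'TMTMT' from pos 0. Output: "TMTMTWWZTMTMT"
Token 9: backref(off=5, len=3). Copied 'TMT' from pos 8. Output: "TMTMTWWZTMTMTTMT"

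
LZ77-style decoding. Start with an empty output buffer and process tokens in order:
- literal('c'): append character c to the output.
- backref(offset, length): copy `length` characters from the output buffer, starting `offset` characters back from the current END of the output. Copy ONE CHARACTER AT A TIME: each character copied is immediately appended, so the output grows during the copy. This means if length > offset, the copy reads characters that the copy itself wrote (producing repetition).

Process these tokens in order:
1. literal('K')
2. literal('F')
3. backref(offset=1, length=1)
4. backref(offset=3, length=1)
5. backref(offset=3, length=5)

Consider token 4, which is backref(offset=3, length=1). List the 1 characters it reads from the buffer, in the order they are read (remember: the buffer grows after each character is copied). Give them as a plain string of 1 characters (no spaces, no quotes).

Answer: K

Derivation:
Token 1: literal('K'). Output: "K"
Token 2: literal('F'). Output: "KF"
Token 3: backref(off=1, len=1). Copied 'F' from pos 1. Output: "KFF"
Token 4: backref(off=3, len=1). Buffer before: "KFF" (len 3)
  byte 1: read out[0]='K', append. Buffer now: "KFFK"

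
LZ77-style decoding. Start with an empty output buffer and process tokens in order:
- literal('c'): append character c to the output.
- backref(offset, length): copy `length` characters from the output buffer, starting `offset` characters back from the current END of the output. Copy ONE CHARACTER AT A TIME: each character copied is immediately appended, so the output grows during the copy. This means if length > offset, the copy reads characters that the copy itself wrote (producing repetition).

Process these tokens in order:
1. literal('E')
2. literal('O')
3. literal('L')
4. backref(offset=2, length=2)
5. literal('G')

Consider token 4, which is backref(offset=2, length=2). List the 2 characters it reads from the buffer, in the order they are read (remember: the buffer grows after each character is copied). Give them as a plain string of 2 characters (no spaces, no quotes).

Token 1: literal('E'). Output: "E"
Token 2: literal('O'). Output: "EO"
Token 3: literal('L'). Output: "EOL"
Token 4: backref(off=2, len=2). Buffer before: "EOL" (len 3)
  byte 1: read out[1]='O', append. Buffer now: "EOLO"
  byte 2: read out[2]='L', append. Buffer now: "EOLOL"

Answer: OL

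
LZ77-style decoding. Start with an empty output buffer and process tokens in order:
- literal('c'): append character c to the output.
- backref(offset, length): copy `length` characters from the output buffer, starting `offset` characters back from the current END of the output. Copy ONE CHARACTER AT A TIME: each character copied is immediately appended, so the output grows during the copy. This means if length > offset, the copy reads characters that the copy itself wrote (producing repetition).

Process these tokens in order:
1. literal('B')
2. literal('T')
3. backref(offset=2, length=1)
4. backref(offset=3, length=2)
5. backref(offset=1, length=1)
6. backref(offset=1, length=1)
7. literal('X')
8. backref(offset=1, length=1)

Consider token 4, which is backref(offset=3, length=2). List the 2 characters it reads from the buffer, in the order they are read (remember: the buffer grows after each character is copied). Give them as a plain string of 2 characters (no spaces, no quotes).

Token 1: literal('B'). Output: "B"
Token 2: literal('T'). Output: "BT"
Token 3: backref(off=2, len=1). Copied 'B' from pos 0. Output: "BTB"
Token 4: backref(off=3, len=2). Buffer before: "BTB" (len 3)
  byte 1: read out[0]='B', append. Buffer now: "BTBB"
  byte 2: read out[1]='T', append. Buffer now: "BTBBT"

Answer: BT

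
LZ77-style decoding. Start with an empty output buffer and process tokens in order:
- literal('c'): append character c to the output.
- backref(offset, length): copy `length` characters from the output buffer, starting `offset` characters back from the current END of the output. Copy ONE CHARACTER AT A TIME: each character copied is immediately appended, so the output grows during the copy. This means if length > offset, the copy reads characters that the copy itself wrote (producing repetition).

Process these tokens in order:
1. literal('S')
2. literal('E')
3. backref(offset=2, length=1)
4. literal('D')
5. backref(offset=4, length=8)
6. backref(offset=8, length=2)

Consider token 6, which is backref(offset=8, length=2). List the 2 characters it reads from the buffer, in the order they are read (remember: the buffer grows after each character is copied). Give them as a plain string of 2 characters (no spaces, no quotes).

Token 1: literal('S'). Output: "S"
Token 2: literal('E'). Output: "SE"
Token 3: backref(off=2, len=1). Copied 'S' from pos 0. Output: "SES"
Token 4: literal('D'). Output: "SESD"
Token 5: backref(off=4, len=8) (overlapping!). Copied 'SESDSESD' from pos 0. Output: "SESDSESDSESD"
Token 6: backref(off=8, len=2). Buffer before: "SESDSESDSESD" (len 12)
  byte 1: read out[4]='S', append. Buffer now: "SESDSESDSESDS"
  byte 2: read out[5]='E', append. Buffer now: "SESDSESDSESDSE"

Answer: SE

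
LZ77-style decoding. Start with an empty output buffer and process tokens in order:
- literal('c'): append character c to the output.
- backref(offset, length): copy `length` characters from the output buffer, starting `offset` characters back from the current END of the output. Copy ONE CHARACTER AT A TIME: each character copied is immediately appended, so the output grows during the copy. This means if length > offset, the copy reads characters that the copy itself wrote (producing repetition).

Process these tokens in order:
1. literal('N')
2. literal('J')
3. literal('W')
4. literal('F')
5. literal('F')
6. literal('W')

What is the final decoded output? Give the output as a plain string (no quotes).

Token 1: literal('N'). Output: "N"
Token 2: literal('J'). Output: "NJ"
Token 3: literal('W'). Output: "NJW"
Token 4: literal('F'). Output: "NJWF"
Token 5: literal('F'). Output: "NJWFF"
Token 6: literal('W'). Output: "NJWFFW"

Answer: NJWFFW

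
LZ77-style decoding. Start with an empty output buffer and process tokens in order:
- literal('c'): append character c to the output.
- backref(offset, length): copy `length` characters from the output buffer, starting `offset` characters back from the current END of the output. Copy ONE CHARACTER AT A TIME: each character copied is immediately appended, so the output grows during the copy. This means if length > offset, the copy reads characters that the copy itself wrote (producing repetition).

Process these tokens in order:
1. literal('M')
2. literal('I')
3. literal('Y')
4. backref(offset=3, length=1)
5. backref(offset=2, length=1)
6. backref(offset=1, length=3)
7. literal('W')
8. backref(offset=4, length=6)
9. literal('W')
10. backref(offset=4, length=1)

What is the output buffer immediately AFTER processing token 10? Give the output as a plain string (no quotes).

Token 1: literal('M'). Output: "M"
Token 2: literal('I'). Output: "MI"
Token 3: literal('Y'). Output: "MIY"
Token 4: backref(off=3, len=1). Copied 'M' from pos 0. Output: "MIYM"
Token 5: backref(off=2, len=1). Copied 'Y' from pos 2. Output: "MIYMY"
Token 6: backref(off=1, len=3) (overlapping!). Copied 'YYY' from pos 4. Output: "MIYMYYYY"
Token 7: literal('W'). Output: "MIYMYYYYW"
Token 8: backref(off=4, len=6) (overlapping!). Copied 'YYYWYY' from pos 5. Output: "MIYMYYYYWYYYWYY"
Token 9: literal('W'). Output: "MIYMYYYYWYYYWYYW"
Token 10: backref(off=4, len=1). Copied 'W' from pos 12. Output: "MIYMYYYYWYYYWYYWW"

Answer: MIYMYYYYWYYYWYYWW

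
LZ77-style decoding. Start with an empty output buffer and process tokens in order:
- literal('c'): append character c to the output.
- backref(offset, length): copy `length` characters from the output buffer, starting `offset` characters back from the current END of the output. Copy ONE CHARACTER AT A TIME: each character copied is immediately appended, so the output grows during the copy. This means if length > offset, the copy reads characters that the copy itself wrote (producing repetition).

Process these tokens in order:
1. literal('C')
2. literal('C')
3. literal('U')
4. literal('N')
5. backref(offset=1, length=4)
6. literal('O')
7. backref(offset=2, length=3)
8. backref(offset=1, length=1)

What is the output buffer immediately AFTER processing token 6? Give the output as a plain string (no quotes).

Answer: CCUNNNNNO

Derivation:
Token 1: literal('C'). Output: "C"
Token 2: literal('C'). Output: "CC"
Token 3: literal('U'). Output: "CCU"
Token 4: literal('N'). Output: "CCUN"
Token 5: backref(off=1, len=4) (overlapping!). Copied 'NNNN' from pos 3. Output: "CCUNNNNN"
Token 6: literal('O'). Output: "CCUNNNNNO"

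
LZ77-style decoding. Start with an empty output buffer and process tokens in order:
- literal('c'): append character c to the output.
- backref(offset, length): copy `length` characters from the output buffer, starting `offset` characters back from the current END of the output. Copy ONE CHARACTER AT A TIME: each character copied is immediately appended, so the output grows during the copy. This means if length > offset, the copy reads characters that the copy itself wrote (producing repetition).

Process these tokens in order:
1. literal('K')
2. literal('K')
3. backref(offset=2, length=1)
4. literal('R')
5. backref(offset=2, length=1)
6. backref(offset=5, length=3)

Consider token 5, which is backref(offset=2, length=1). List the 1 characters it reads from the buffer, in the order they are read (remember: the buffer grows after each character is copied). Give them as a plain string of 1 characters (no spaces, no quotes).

Token 1: literal('K'). Output: "K"
Token 2: literal('K'). Output: "KK"
Token 3: backref(off=2, len=1). Copied 'K' from pos 0. Output: "KKK"
Token 4: literal('R'). Output: "KKKR"
Token 5: backref(off=2, len=1). Buffer before: "KKKR" (len 4)
  byte 1: read out[2]='K', append. Buffer now: "KKKRK"

Answer: K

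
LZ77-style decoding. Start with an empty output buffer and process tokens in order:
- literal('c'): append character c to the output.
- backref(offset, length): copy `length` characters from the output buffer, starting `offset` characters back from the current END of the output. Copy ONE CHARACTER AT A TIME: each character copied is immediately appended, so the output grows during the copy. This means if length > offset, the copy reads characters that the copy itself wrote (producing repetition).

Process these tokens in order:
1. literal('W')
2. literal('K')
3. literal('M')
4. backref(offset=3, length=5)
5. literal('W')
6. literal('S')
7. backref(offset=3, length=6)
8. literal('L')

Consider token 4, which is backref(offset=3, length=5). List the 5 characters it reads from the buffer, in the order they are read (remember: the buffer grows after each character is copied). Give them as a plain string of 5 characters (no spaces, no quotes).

Answer: WKMWK

Derivation:
Token 1: literal('W'). Output: "W"
Token 2: literal('K'). Output: "WK"
Token 3: literal('M'). Output: "WKM"
Token 4: backref(off=3, len=5). Buffer before: "WKM" (len 3)
  byte 1: read out[0]='W', append. Buffer now: "WKMW"
  byte 2: read out[1]='K', append. Buffer now: "WKMWK"
  byte 3: read out[2]='M', append. Buffer now: "WKMWKM"
  byte 4: read out[3]='W', append. Buffer now: "WKMWKMW"
  byte 5: read out[4]='K', append. Buffer now: "WKMWKMWK"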